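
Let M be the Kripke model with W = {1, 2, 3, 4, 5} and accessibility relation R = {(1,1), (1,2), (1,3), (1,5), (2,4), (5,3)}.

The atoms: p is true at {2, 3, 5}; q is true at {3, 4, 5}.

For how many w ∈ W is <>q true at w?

3

1: successors {1, 2, 3, 5}; q there: 1:F, 2:F, 3:T, 5:T. ✓
2: successors {4}; q there: 4:T. ✓
3: no successors, so <>q fails. ✗
4: no successors, so <>q fails. ✗
5: successors {3}; q there: 3:T. ✓
Satisfying worlds: {1, 2, 5}.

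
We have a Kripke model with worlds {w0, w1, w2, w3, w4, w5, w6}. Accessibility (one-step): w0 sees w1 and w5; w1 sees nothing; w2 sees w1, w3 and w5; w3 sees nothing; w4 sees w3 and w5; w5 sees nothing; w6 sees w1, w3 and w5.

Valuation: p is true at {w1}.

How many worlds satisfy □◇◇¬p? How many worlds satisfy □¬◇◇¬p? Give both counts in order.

3 and 7

For □◇◇¬p:
w0: successors {w1, w5}; ◇◇¬p there: w1:F, w5:F. ✗
w1: no successors, so □◇◇¬p holds vacuously. ✓
w2: successors {w1, w3, w5}; ◇◇¬p there: w1:F, w3:F, w5:F. ✗
w3: no successors, so □◇◇¬p holds vacuously. ✓
w4: successors {w3, w5}; ◇◇¬p there: w3:F, w5:F. ✗
w5: no successors, so □◇◇¬p holds vacuously. ✓
w6: successors {w1, w3, w5}; ◇◇¬p there: w1:F, w3:F, w5:F. ✗
— 3 worlds.
For □¬◇◇¬p:
w0: successors {w1, w5}; ¬◇◇¬p there: w1:T, w5:T. ✓
w1: no successors, so □¬◇◇¬p holds vacuously. ✓
w2: successors {w1, w3, w5}; ¬◇◇¬p there: w1:T, w3:T, w5:T. ✓
w3: no successors, so □¬◇◇¬p holds vacuously. ✓
w4: successors {w3, w5}; ¬◇◇¬p there: w3:T, w5:T. ✓
w5: no successors, so □¬◇◇¬p holds vacuously. ✓
w6: successors {w1, w3, w5}; ¬◇◇¬p there: w1:T, w3:T, w5:T. ✓
— 7 worlds.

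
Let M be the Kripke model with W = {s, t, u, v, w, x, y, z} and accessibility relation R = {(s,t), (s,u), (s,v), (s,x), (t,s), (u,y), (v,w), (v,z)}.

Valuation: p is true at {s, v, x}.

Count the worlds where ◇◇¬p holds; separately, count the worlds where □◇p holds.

2 and 5

For ◇◇¬p:
s: successors {t, u, v, x}; ◇¬p there: t:F, u:T, v:T, x:F. ✓
t: successors {s}; ◇¬p there: s:T. ✓
u: successors {y}; ◇¬p there: y:F. ✗
v: successors {w, z}; ◇¬p there: w:F, z:F. ✗
w: no successors, so ◇◇¬p fails. ✗
x: no successors, so ◇◇¬p fails. ✗
y: no successors, so ◇◇¬p fails. ✗
z: no successors, so ◇◇¬p fails. ✗
— 2 worlds.
For □◇p:
s: successors {t, u, v, x}; ◇p there: t:T, u:F, v:F, x:F. ✗
t: successors {s}; ◇p there: s:T. ✓
u: successors {y}; ◇p there: y:F. ✗
v: successors {w, z}; ◇p there: w:F, z:F. ✗
w: no successors, so □◇p holds vacuously. ✓
x: no successors, so □◇p holds vacuously. ✓
y: no successors, so □◇p holds vacuously. ✓
z: no successors, so □◇p holds vacuously. ✓
— 5 worlds.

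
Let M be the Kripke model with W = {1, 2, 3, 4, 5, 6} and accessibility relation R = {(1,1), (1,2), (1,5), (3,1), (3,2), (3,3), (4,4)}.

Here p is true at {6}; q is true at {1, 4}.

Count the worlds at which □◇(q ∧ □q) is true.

1: successors {1, 2, 5}; ◇(q ∧ □q) there: 1:F, 2:F, 5:F. ✗
2: no successors, so □◇(q ∧ □q) holds vacuously. ✓
3: successors {1, 2, 3}; ◇(q ∧ □q) there: 1:F, 2:F, 3:F. ✗
4: successors {4}; ◇(q ∧ □q) there: 4:T. ✓
5: no successors, so □◇(q ∧ □q) holds vacuously. ✓
6: no successors, so □◇(q ∧ □q) holds vacuously. ✓
Satisfying worlds: {2, 4, 5, 6}.

4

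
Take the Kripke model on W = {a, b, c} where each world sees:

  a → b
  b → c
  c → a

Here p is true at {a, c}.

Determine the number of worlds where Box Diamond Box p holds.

2

a: successors {b}; Diamond Box p there: b:T. ✓
b: successors {c}; Diamond Box p there: c:F. ✗
c: successors {a}; Diamond Box p there: a:T. ✓
Satisfying worlds: {a, c}.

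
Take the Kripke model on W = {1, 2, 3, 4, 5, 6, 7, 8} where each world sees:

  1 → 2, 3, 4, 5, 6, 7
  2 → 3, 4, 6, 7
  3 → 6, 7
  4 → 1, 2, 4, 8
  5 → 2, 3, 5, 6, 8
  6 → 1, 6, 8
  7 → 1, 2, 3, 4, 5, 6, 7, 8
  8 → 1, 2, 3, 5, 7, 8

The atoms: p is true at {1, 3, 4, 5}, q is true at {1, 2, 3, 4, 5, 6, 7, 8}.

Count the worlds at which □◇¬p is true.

8

1: successors {2, 3, 4, 5, 6, 7}; ◇¬p there: 2:T, 3:T, 4:T, 5:T, 6:T, 7:T. ✓
2: successors {3, 4, 6, 7}; ◇¬p there: 3:T, 4:T, 6:T, 7:T. ✓
3: successors {6, 7}; ◇¬p there: 6:T, 7:T. ✓
4: successors {1, 2, 4, 8}; ◇¬p there: 1:T, 2:T, 4:T, 8:T. ✓
5: successors {2, 3, 5, 6, 8}; ◇¬p there: 2:T, 3:T, 5:T, 6:T, 8:T. ✓
6: successors {1, 6, 8}; ◇¬p there: 1:T, 6:T, 8:T. ✓
7: successors {1, 2, 3, 4, 5, 6, 7, 8}; ◇¬p there: 1:T, 2:T, 3:T, 4:T, 5:T, 6:T, 7:T, 8:T. ✓
8: successors {1, 2, 3, 5, 7, 8}; ◇¬p there: 1:T, 2:T, 3:T, 5:T, 7:T, 8:T. ✓
Satisfying worlds: {1, 2, 3, 4, 5, 6, 7, 8}.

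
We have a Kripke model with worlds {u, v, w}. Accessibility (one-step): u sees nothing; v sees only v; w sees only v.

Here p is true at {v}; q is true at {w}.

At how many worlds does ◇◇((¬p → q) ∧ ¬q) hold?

u: no successors, so ◇◇((¬p → q) ∧ ¬q) fails. ✗
v: successors {v}; ◇((¬p → q) ∧ ¬q) there: v:T. ✓
w: successors {v}; ◇((¬p → q) ∧ ¬q) there: v:T. ✓
Satisfying worlds: {v, w}.

2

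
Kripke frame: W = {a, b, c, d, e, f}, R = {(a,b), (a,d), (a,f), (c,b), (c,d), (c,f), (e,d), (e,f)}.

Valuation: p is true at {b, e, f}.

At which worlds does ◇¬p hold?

{a, c, e}

a: successors {b, d, f}; ¬p there: b:F, d:T, f:F. ✓
b: no successors, so ◇¬p fails. ✗
c: successors {b, d, f}; ¬p there: b:F, d:T, f:F. ✓
d: no successors, so ◇¬p fails. ✗
e: successors {d, f}; ¬p there: d:T, f:F. ✓
f: no successors, so ◇¬p fails. ✗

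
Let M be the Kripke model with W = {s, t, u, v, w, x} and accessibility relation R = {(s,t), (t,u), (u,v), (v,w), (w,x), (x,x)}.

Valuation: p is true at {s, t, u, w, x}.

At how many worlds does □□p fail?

s: successors {t}; □p there: t:T. ✓
t: successors {u}; □p there: u:F. ✗
u: successors {v}; □p there: v:T. ✓
v: successors {w}; □p there: w:T. ✓
w: successors {x}; □p there: x:T. ✓
x: successors {x}; □p there: x:T. ✓
Satisfying worlds: {s, u, v, w, x}.
So □□p fails at the other 1 world.

1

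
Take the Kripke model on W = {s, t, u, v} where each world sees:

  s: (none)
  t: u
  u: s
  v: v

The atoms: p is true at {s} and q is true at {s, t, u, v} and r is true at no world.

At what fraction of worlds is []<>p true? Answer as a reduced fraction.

s: no successors, so []<>p holds vacuously. ✓
t: successors {u}; <>p there: u:T. ✓
u: successors {s}; <>p there: s:F. ✗
v: successors {v}; <>p there: v:F. ✗
That's 2 of 4 worlds, so 2/4 = 1/2.

1/2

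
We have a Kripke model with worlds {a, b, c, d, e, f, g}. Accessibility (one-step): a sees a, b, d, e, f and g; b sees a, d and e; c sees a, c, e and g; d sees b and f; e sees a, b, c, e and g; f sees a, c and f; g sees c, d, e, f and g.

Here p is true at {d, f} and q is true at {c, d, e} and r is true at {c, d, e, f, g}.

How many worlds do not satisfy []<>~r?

a: successors {a, b, d, e, f, g}; <>~r there: a:T, b:T, d:T, e:T, f:T, g:F. ✗
b: successors {a, d, e}; <>~r there: a:T, d:T, e:T. ✓
c: successors {a, c, e, g}; <>~r there: a:T, c:T, e:T, g:F. ✗
d: successors {b, f}; <>~r there: b:T, f:T. ✓
e: successors {a, b, c, e, g}; <>~r there: a:T, b:T, c:T, e:T, g:F. ✗
f: successors {a, c, f}; <>~r there: a:T, c:T, f:T. ✓
g: successors {c, d, e, f, g}; <>~r there: c:T, d:T, e:T, f:T, g:F. ✗
Satisfying worlds: {b, d, f}.
So []<>~r fails at the other 4 worlds.

4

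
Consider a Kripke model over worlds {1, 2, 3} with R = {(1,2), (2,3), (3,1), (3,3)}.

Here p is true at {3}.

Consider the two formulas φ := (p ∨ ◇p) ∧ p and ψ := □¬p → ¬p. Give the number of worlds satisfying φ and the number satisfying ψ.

For (p ∨ ◇p) ∧ p:
1: p ∨ ◇p is F, p is F. ✗
2: p ∨ ◇p is T, p is F. ✗
3: p ∨ ◇p is T, p is T. ✓
— 1 world.
For □¬p → ¬p:
1: □¬p is T, ¬p is T. ✓
2: □¬p is F, ¬p is T. ✓
3: □¬p is F, ¬p is F. ✓
— 3 worlds.

1 and 3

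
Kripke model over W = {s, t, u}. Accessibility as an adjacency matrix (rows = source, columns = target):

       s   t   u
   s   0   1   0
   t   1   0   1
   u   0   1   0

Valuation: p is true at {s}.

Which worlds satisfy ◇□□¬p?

s: successors {t}; □□¬p there: t:T. ✓
t: successors {s, u}; □□¬p there: s:F, u:F. ✗
u: successors {t}; □□¬p there: t:T. ✓

{s, u}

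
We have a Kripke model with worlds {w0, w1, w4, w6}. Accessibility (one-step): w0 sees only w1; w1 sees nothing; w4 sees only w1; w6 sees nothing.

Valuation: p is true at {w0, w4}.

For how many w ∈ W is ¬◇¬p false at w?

2

w0: ◇¬p is T. ✗
w1: ◇¬p is F. ✓
w4: ◇¬p is T. ✗
w6: ◇¬p is F. ✓
Satisfying worlds: {w1, w6}.
So ¬◇¬p fails at the other 2 worlds.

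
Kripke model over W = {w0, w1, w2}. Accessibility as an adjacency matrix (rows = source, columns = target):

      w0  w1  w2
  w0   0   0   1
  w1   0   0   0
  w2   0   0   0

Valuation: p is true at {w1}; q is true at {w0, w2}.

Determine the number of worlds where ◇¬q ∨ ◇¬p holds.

w0: ◇¬q is F, ◇¬p is T. ✓
w1: ◇¬q is F, ◇¬p is F. ✗
w2: ◇¬q is F, ◇¬p is F. ✗
Satisfying worlds: {w0}.

1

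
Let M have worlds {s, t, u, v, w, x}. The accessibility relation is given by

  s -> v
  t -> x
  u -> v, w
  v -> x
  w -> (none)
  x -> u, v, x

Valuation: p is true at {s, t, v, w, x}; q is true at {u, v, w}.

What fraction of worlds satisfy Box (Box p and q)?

1/2

s: successors {v}; Box p and q there: v:T. ✓
t: successors {x}; Box p and q there: x:F. ✗
u: successors {v, w}; Box p and q there: v:T, w:T. ✓
v: successors {x}; Box p and q there: x:F. ✗
w: no successors, so Box (Box p and q) holds vacuously. ✓
x: successors {u, v, x}; Box p and q there: u:T, v:T, x:F. ✗
That's 3 of 6 worlds, so 3/6 = 1/2.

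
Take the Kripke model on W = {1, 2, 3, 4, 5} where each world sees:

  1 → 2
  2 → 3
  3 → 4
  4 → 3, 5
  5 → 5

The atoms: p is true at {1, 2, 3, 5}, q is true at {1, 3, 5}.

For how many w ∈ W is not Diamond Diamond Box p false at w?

4

1: Diamond Diamond Box p is F. ✓
2: Diamond Diamond Box p is T. ✗
3: Diamond Diamond Box p is T. ✗
4: Diamond Diamond Box p is T. ✗
5: Diamond Diamond Box p is T. ✗
Satisfying worlds: {1}.
So not Diamond Diamond Box p fails at the other 4 worlds.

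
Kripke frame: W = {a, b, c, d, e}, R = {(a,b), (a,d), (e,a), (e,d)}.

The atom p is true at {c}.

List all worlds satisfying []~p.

{a, b, c, d, e}

a: successors {b, d}; ~p there: b:T, d:T. ✓
b: no successors, so []~p holds vacuously. ✓
c: no successors, so []~p holds vacuously. ✓
d: no successors, so []~p holds vacuously. ✓
e: successors {a, d}; ~p there: a:T, d:T. ✓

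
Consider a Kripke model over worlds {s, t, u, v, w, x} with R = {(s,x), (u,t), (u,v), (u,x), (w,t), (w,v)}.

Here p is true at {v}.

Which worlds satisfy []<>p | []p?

{t, v, x}

s: []<>p is F, []p is F. ✗
t: []<>p is T, []p is T. ✓
u: []<>p is F, []p is F. ✗
v: []<>p is T, []p is T. ✓
w: []<>p is F, []p is F. ✗
x: []<>p is T, []p is T. ✓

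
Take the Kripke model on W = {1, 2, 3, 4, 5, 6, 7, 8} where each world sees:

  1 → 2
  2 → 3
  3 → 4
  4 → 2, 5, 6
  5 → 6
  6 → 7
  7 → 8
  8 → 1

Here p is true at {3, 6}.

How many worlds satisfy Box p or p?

4

1: Box p is F, p is F. ✗
2: Box p is T, p is F. ✓
3: Box p is F, p is T. ✓
4: Box p is F, p is F. ✗
5: Box p is T, p is F. ✓
6: Box p is F, p is T. ✓
7: Box p is F, p is F. ✗
8: Box p is F, p is F. ✗
Satisfying worlds: {2, 3, 5, 6}.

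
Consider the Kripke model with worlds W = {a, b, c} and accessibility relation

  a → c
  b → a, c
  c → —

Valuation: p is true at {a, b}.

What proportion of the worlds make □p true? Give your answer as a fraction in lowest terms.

a: successors {c}; p there: c:F. ✗
b: successors {a, c}; p there: a:T, c:F. ✗
c: no successors, so □p holds vacuously. ✓
That's 1 of 3 worlds, so 1/3.

1/3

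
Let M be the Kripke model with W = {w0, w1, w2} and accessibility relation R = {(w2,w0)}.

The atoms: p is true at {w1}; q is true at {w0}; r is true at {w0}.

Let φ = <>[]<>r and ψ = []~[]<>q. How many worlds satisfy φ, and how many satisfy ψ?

For <>[]<>r:
w0: no successors, so <>[]<>r fails. ✗
w1: no successors, so <>[]<>r fails. ✗
w2: successors {w0}; []<>r there: w0:T. ✓
— 1 world.
For []~[]<>q:
w0: no successors, so []~[]<>q holds vacuously. ✓
w1: no successors, so []~[]<>q holds vacuously. ✓
w2: successors {w0}; ~[]<>q there: w0:F. ✗
— 2 worlds.

1 and 2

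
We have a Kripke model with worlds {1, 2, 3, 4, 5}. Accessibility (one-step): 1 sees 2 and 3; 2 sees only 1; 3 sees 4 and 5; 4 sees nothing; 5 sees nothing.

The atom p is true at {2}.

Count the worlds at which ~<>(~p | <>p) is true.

1: <>(~p | <>p) is T. ✗
2: <>(~p | <>p) is T. ✗
3: <>(~p | <>p) is T. ✗
4: <>(~p | <>p) is F. ✓
5: <>(~p | <>p) is F. ✓
Satisfying worlds: {4, 5}.

2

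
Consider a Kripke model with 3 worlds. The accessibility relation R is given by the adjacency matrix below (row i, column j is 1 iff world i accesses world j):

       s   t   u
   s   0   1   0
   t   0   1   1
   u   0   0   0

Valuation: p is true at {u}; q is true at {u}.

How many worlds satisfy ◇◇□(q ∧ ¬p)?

s: successors {t}; ◇□(q ∧ ¬p) there: t:T. ✓
t: successors {t, u}; ◇□(q ∧ ¬p) there: t:T, u:F. ✓
u: no successors, so ◇◇□(q ∧ ¬p) fails. ✗
Satisfying worlds: {s, t}.

2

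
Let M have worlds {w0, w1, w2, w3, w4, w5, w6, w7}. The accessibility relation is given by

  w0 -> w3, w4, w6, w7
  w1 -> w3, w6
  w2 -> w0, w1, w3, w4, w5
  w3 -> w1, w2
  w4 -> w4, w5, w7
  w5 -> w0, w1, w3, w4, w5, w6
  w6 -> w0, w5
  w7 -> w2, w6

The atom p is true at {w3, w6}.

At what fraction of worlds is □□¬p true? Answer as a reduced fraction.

1/8

w0: successors {w3, w4, w6, w7}; □¬p there: w3:T, w4:T, w6:T, w7:F. ✗
w1: successors {w3, w6}; □¬p there: w3:T, w6:T. ✓
w2: successors {w0, w1, w3, w4, w5}; □¬p there: w0:F, w1:F, w3:T, w4:T, w5:F. ✗
w3: successors {w1, w2}; □¬p there: w1:F, w2:F. ✗
w4: successors {w4, w5, w7}; □¬p there: w4:T, w5:F, w7:F. ✗
w5: successors {w0, w1, w3, w4, w5, w6}; □¬p there: w0:F, w1:F, w3:T, w4:T, w5:F, w6:T. ✗
w6: successors {w0, w5}; □¬p there: w0:F, w5:F. ✗
w7: successors {w2, w6}; □¬p there: w2:F, w6:T. ✗
That's 1 of 8 worlds, so 1/8.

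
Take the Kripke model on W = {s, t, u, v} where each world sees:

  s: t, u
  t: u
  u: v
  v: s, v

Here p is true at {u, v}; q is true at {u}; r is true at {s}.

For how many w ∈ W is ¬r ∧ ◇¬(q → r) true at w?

s: ¬r is F, ◇¬(q → r) is T. ✗
t: ¬r is T, ◇¬(q → r) is T. ✓
u: ¬r is T, ◇¬(q → r) is F. ✗
v: ¬r is T, ◇¬(q → r) is F. ✗
Satisfying worlds: {t}.

1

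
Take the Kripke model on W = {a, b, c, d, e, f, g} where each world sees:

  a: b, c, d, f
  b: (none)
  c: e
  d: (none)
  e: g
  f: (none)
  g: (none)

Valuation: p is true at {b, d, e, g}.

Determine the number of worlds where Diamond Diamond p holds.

a: successors {b, c, d, f}; Diamond p there: b:F, c:T, d:F, f:F. ✓
b: no successors, so Diamond Diamond p fails. ✗
c: successors {e}; Diamond p there: e:T. ✓
d: no successors, so Diamond Diamond p fails. ✗
e: successors {g}; Diamond p there: g:F. ✗
f: no successors, so Diamond Diamond p fails. ✗
g: no successors, so Diamond Diamond p fails. ✗
Satisfying worlds: {a, c}.

2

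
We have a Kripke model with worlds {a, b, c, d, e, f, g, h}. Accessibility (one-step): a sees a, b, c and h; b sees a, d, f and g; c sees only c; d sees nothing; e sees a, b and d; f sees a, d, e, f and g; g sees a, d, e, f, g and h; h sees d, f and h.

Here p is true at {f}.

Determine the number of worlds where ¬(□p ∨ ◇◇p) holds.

a: □p ∨ ◇◇p is T. ✗
b: □p ∨ ◇◇p is T. ✗
c: □p ∨ ◇◇p is F. ✓
d: □p ∨ ◇◇p is T. ✗
e: □p ∨ ◇◇p is T. ✗
f: □p ∨ ◇◇p is T. ✗
g: □p ∨ ◇◇p is T. ✗
h: □p ∨ ◇◇p is T. ✗
Satisfying worlds: {c}.

1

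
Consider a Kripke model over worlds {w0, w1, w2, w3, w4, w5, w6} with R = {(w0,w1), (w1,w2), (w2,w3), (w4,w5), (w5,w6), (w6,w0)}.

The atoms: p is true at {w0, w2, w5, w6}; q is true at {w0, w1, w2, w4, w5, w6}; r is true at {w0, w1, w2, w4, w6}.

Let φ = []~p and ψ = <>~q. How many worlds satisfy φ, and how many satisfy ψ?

For []~p:
w0: successors {w1}; ~p there: w1:T. ✓
w1: successors {w2}; ~p there: w2:F. ✗
w2: successors {w3}; ~p there: w3:T. ✓
w3: no successors, so []~p holds vacuously. ✓
w4: successors {w5}; ~p there: w5:F. ✗
w5: successors {w6}; ~p there: w6:F. ✗
w6: successors {w0}; ~p there: w0:F. ✗
— 3 worlds.
For <>~q:
w0: successors {w1}; ~q there: w1:F. ✗
w1: successors {w2}; ~q there: w2:F. ✗
w2: successors {w3}; ~q there: w3:T. ✓
w3: no successors, so <>~q fails. ✗
w4: successors {w5}; ~q there: w5:F. ✗
w5: successors {w6}; ~q there: w6:F. ✗
w6: successors {w0}; ~q there: w0:F. ✗
— 1 world.

3 and 1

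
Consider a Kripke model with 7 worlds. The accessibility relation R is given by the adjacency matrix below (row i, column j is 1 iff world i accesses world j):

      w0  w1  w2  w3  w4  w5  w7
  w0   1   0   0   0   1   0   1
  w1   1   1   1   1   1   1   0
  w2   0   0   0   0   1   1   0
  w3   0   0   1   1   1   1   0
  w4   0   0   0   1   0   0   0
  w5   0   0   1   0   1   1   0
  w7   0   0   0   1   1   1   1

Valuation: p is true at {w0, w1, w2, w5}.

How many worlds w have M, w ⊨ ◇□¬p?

6

w0: successors {w0, w4, w7}; □¬p there: w0:F, w4:T, w7:F. ✓
w1: successors {w0, w1, w2, w3, w4, w5}; □¬p there: w0:F, w1:F, w2:F, w3:F, w4:T, w5:F. ✓
w2: successors {w4, w5}; □¬p there: w4:T, w5:F. ✓
w3: successors {w2, w3, w4, w5}; □¬p there: w2:F, w3:F, w4:T, w5:F. ✓
w4: successors {w3}; □¬p there: w3:F. ✗
w5: successors {w2, w4, w5}; □¬p there: w2:F, w4:T, w5:F. ✓
w7: successors {w3, w4, w5, w7}; □¬p there: w3:F, w4:T, w5:F, w7:F. ✓
Satisfying worlds: {w0, w1, w2, w3, w5, w7}.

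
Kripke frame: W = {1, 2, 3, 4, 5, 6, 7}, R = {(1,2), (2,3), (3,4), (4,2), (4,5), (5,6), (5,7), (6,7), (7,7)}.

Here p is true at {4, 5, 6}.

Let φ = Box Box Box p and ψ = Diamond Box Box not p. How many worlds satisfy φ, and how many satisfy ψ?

1 and 4

For Box Box Box p:
1: successors {2}; Box Box p there: 2:T. ✓
2: successors {3}; Box Box p there: 3:F. ✗
3: successors {4}; Box Box p there: 4:F. ✗
4: successors {2, 5}; Box Box p there: 2:T, 5:F. ✗
5: successors {6, 7}; Box Box p there: 6:F, 7:F. ✗
6: successors {7}; Box Box p there: 7:F. ✗
7: successors {7}; Box Box p there: 7:F. ✗
— 1 world.
For Diamond Box Box not p:
1: successors {2}; Box Box not p there: 2:F. ✗
2: successors {3}; Box Box not p there: 3:F. ✗
3: successors {4}; Box Box not p there: 4:F. ✗
4: successors {2, 5}; Box Box not p there: 2:F, 5:T. ✓
5: successors {6, 7}; Box Box not p there: 6:T, 7:T. ✓
6: successors {7}; Box Box not p there: 7:T. ✓
7: successors {7}; Box Box not p there: 7:T. ✓
— 4 worlds.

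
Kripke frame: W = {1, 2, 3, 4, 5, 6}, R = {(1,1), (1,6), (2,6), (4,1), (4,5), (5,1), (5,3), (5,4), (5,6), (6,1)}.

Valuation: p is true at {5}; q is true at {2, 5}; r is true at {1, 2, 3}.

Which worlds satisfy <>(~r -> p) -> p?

1: <>(~r -> p) is T, p is F. ✗
2: <>(~r -> p) is F, p is F. ✓
3: <>(~r -> p) is F, p is F. ✓
4: <>(~r -> p) is T, p is F. ✗
5: <>(~r -> p) is T, p is T. ✓
6: <>(~r -> p) is T, p is F. ✗

{2, 3, 5}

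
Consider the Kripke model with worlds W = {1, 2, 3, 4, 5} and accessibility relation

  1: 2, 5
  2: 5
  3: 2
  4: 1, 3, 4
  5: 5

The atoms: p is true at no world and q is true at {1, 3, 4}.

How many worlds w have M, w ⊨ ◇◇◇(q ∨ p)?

1

1: successors {2, 5}; ◇◇(q ∨ p) there: 2:F, 5:F. ✗
2: successors {5}; ◇◇(q ∨ p) there: 5:F. ✗
3: successors {2}; ◇◇(q ∨ p) there: 2:F. ✗
4: successors {1, 3, 4}; ◇◇(q ∨ p) there: 1:F, 3:F, 4:T. ✓
5: successors {5}; ◇◇(q ∨ p) there: 5:F. ✗
Satisfying worlds: {4}.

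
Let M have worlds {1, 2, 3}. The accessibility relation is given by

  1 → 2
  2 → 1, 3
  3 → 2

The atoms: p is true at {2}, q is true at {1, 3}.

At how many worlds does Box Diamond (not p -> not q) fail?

1: successors {2}; Diamond (not p -> not q) there: 2:F. ✗
2: successors {1, 3}; Diamond (not p -> not q) there: 1:T, 3:T. ✓
3: successors {2}; Diamond (not p -> not q) there: 2:F. ✗
Satisfying worlds: {2}.
So Box Diamond (not p -> not q) fails at the other 2 worlds.

2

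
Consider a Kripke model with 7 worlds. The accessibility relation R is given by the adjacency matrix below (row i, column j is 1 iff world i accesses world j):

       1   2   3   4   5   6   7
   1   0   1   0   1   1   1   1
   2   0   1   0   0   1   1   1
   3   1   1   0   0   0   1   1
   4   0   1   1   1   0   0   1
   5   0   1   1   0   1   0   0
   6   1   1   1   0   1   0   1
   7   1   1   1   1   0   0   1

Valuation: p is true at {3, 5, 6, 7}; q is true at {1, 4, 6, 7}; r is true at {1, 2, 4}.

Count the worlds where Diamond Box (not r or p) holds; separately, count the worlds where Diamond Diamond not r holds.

For Diamond Box (not r or p):
1: successors {2, 4, 5, 6, 7}; Box (not r or p) there: 2:F, 4:F, 5:F, 6:F, 7:F. ✗
2: successors {2, 5, 6, 7}; Box (not r or p) there: 2:F, 5:F, 6:F, 7:F. ✗
3: successors {1, 2, 6, 7}; Box (not r or p) there: 1:F, 2:F, 6:F, 7:F. ✗
4: successors {2, 3, 4, 7}; Box (not r or p) there: 2:F, 3:F, 4:F, 7:F. ✗
5: successors {2, 3, 5}; Box (not r or p) there: 2:F, 3:F, 5:F. ✗
6: successors {1, 2, 3, 5, 7}; Box (not r or p) there: 1:F, 2:F, 3:F, 5:F, 7:F. ✗
7: successors {1, 2, 3, 4, 7}; Box (not r or p) there: 1:F, 2:F, 3:F, 4:F, 7:F. ✗
— 0 worlds.
For Diamond Diamond not r:
1: successors {2, 4, 5, 6, 7}; Diamond not r there: 2:T, 4:T, 5:T, 6:T, 7:T. ✓
2: successors {2, 5, 6, 7}; Diamond not r there: 2:T, 5:T, 6:T, 7:T. ✓
3: successors {1, 2, 6, 7}; Diamond not r there: 1:T, 2:T, 6:T, 7:T. ✓
4: successors {2, 3, 4, 7}; Diamond not r there: 2:T, 3:T, 4:T, 7:T. ✓
5: successors {2, 3, 5}; Diamond not r there: 2:T, 3:T, 5:T. ✓
6: successors {1, 2, 3, 5, 7}; Diamond not r there: 1:T, 2:T, 3:T, 5:T, 7:T. ✓
7: successors {1, 2, 3, 4, 7}; Diamond not r there: 1:T, 2:T, 3:T, 4:T, 7:T. ✓
— 7 worlds.

0 and 7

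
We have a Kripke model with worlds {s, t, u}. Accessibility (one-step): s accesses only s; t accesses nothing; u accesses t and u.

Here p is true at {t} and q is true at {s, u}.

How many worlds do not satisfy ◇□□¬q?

2

s: successors {s}; □□¬q there: s:F. ✗
t: no successors, so ◇□□¬q fails. ✗
u: successors {t, u}; □□¬q there: t:T, u:F. ✓
Satisfying worlds: {u}.
So ◇□□¬q fails at the other 2 worlds.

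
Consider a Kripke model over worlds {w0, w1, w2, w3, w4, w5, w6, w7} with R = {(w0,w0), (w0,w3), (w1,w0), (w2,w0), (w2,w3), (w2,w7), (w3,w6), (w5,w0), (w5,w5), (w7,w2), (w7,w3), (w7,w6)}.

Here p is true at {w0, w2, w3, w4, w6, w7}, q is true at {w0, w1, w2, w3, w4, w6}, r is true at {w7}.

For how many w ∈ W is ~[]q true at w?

2

w0: []q is T. ✗
w1: []q is T. ✗
w2: []q is F. ✓
w3: []q is T. ✗
w4: []q is T. ✗
w5: []q is F. ✓
w6: []q is T. ✗
w7: []q is T. ✗
Satisfying worlds: {w2, w5}.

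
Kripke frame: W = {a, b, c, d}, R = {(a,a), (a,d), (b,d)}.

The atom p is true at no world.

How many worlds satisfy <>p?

a: successors {a, d}; p there: a:F, d:F. ✗
b: successors {d}; p there: d:F. ✗
c: no successors, so <>p fails. ✗
d: no successors, so <>p fails. ✗
Satisfying worlds: ∅.

0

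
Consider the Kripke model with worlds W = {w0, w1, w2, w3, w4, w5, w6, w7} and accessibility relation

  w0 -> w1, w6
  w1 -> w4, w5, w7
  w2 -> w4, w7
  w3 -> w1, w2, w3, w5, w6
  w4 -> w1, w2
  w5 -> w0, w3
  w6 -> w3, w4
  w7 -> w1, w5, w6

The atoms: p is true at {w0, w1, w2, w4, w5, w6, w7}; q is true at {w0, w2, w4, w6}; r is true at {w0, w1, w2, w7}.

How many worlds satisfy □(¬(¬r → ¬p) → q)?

w0: successors {w1, w6}; ¬(¬r → ¬p) → q there: w1:T, w6:T. ✓
w1: successors {w4, w5, w7}; ¬(¬r → ¬p) → q there: w4:T, w5:F, w7:T. ✗
w2: successors {w4, w7}; ¬(¬r → ¬p) → q there: w4:T, w7:T. ✓
w3: successors {w1, w2, w3, w5, w6}; ¬(¬r → ¬p) → q there: w1:T, w2:T, w3:T, w5:F, w6:T. ✗
w4: successors {w1, w2}; ¬(¬r → ¬p) → q there: w1:T, w2:T. ✓
w5: successors {w0, w3}; ¬(¬r → ¬p) → q there: w0:T, w3:T. ✓
w6: successors {w3, w4}; ¬(¬r → ¬p) → q there: w3:T, w4:T. ✓
w7: successors {w1, w5, w6}; ¬(¬r → ¬p) → q there: w1:T, w5:F, w6:T. ✗
Satisfying worlds: {w0, w2, w4, w5, w6}.

5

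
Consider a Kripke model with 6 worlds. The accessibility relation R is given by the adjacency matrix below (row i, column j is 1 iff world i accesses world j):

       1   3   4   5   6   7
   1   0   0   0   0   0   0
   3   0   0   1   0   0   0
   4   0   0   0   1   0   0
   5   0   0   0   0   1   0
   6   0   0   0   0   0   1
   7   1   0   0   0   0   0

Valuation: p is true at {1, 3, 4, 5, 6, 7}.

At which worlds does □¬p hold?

1: no successors, so □¬p holds vacuously. ✓
3: successors {4}; ¬p there: 4:F. ✗
4: successors {5}; ¬p there: 5:F. ✗
5: successors {6}; ¬p there: 6:F. ✗
6: successors {7}; ¬p there: 7:F. ✗
7: successors {1}; ¬p there: 1:F. ✗

{1}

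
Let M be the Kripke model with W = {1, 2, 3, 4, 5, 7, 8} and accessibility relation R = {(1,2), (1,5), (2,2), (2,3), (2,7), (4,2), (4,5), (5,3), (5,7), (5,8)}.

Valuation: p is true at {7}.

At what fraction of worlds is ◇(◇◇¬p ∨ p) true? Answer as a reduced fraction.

4/7

1: successors {2, 5}; ◇◇¬p ∨ p there: 2:T, 5:F. ✓
2: successors {2, 3, 7}; ◇◇¬p ∨ p there: 2:T, 3:F, 7:T. ✓
3: no successors, so ◇(◇◇¬p ∨ p) fails. ✗
4: successors {2, 5}; ◇◇¬p ∨ p there: 2:T, 5:F. ✓
5: successors {3, 7, 8}; ◇◇¬p ∨ p there: 3:F, 7:T, 8:F. ✓
7: no successors, so ◇(◇◇¬p ∨ p) fails. ✗
8: no successors, so ◇(◇◇¬p ∨ p) fails. ✗
That's 4 of 7 worlds, so 4/7.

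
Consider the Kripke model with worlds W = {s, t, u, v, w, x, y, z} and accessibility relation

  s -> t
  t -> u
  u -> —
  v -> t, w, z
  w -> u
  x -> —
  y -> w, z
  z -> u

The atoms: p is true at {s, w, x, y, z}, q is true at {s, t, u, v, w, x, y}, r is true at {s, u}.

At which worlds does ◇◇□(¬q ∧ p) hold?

{s, v, y}

s: successors {t}; ◇□(¬q ∧ p) there: t:T. ✓
t: successors {u}; ◇□(¬q ∧ p) there: u:F. ✗
u: no successors, so ◇◇□(¬q ∧ p) fails. ✗
v: successors {t, w, z}; ◇□(¬q ∧ p) there: t:T, w:T, z:T. ✓
w: successors {u}; ◇□(¬q ∧ p) there: u:F. ✗
x: no successors, so ◇◇□(¬q ∧ p) fails. ✗
y: successors {w, z}; ◇□(¬q ∧ p) there: w:T, z:T. ✓
z: successors {u}; ◇□(¬q ∧ p) there: u:F. ✗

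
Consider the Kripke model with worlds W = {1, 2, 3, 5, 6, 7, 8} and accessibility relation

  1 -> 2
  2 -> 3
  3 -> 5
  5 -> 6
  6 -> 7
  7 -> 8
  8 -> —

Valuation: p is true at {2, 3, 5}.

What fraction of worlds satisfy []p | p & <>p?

4/7

1: []p is T, p & <>p is F. ✓
2: []p is T, p & <>p is T. ✓
3: []p is T, p & <>p is T. ✓
5: []p is F, p & <>p is F. ✗
6: []p is F, p & <>p is F. ✗
7: []p is F, p & <>p is F. ✗
8: []p is T, p & <>p is F. ✓
That's 4 of 7 worlds, so 4/7.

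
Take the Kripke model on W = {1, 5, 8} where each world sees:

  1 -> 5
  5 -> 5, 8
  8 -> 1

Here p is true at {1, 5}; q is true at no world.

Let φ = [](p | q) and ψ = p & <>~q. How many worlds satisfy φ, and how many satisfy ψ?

2 and 2

For [](p | q):
1: successors {5}; p | q there: 5:T. ✓
5: successors {5, 8}; p | q there: 5:T, 8:F. ✗
8: successors {1}; p | q there: 1:T. ✓
— 2 worlds.
For p & <>~q:
1: p is T, <>~q is T. ✓
5: p is T, <>~q is T. ✓
8: p is F, <>~q is T. ✗
— 2 worlds.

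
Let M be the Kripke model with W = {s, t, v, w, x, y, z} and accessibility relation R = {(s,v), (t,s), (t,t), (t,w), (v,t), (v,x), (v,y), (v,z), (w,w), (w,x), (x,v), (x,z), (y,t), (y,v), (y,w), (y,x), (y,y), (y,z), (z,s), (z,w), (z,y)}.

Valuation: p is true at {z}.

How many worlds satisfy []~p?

s: successors {v}; ~p there: v:T. ✓
t: successors {s, t, w}; ~p there: s:T, t:T, w:T. ✓
v: successors {t, x, y, z}; ~p there: t:T, x:T, y:T, z:F. ✗
w: successors {w, x}; ~p there: w:T, x:T. ✓
x: successors {v, z}; ~p there: v:T, z:F. ✗
y: successors {t, v, w, x, y, z}; ~p there: t:T, v:T, w:T, x:T, y:T, z:F. ✗
z: successors {s, w, y}; ~p there: s:T, w:T, y:T. ✓
Satisfying worlds: {s, t, w, z}.

4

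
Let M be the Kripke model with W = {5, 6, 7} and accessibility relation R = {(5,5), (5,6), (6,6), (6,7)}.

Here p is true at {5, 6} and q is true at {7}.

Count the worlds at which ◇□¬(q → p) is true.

1

5: successors {5, 6}; □¬(q → p) there: 5:F, 6:F. ✗
6: successors {6, 7}; □¬(q → p) there: 6:F, 7:T. ✓
7: no successors, so ◇□¬(q → p) fails. ✗
Satisfying worlds: {6}.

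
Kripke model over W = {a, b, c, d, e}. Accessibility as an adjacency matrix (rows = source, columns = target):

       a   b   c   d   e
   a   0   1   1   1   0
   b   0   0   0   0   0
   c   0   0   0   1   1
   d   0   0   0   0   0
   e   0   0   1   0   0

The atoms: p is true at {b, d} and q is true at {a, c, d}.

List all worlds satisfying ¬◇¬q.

a: ◇¬q is T. ✗
b: ◇¬q is F. ✓
c: ◇¬q is T. ✗
d: ◇¬q is F. ✓
e: ◇¬q is F. ✓

{b, d, e}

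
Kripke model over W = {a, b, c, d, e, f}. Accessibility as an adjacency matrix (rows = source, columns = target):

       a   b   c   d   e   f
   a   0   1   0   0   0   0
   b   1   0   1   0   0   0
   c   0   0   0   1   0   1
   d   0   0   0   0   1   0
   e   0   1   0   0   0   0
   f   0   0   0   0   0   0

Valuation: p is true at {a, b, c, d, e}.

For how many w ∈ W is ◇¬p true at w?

1

a: successors {b}; ¬p there: b:F. ✗
b: successors {a, c}; ¬p there: a:F, c:F. ✗
c: successors {d, f}; ¬p there: d:F, f:T. ✓
d: successors {e}; ¬p there: e:F. ✗
e: successors {b}; ¬p there: b:F. ✗
f: no successors, so ◇¬p fails. ✗
Satisfying worlds: {c}.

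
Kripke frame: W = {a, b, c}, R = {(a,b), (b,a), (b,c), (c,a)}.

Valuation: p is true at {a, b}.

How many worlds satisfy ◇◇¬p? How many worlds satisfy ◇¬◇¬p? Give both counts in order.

For ◇◇¬p:
a: successors {b}; ◇¬p there: b:T. ✓
b: successors {a, c}; ◇¬p there: a:F, c:F. ✗
c: successors {a}; ◇¬p there: a:F. ✗
— 1 world.
For ◇¬◇¬p:
a: successors {b}; ¬◇¬p there: b:F. ✗
b: successors {a, c}; ¬◇¬p there: a:T, c:T. ✓
c: successors {a}; ¬◇¬p there: a:T. ✓
— 2 worlds.

1 and 2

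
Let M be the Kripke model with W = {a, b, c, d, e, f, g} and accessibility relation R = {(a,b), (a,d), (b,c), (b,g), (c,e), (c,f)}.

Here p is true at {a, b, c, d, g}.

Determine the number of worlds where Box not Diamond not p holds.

a: successors {b, d}; not Diamond not p there: b:T, d:T. ✓
b: successors {c, g}; not Diamond not p there: c:F, g:T. ✗
c: successors {e, f}; not Diamond not p there: e:T, f:T. ✓
d: no successors, so Box not Diamond not p holds vacuously. ✓
e: no successors, so Box not Diamond not p holds vacuously. ✓
f: no successors, so Box not Diamond not p holds vacuously. ✓
g: no successors, so Box not Diamond not p holds vacuously. ✓
Satisfying worlds: {a, c, d, e, f, g}.

6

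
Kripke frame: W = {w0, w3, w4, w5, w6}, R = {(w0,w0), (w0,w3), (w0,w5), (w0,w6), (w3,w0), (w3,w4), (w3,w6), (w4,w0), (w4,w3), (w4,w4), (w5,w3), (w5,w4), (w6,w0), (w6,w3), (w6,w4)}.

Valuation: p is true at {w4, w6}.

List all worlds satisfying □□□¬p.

∅

w0: successors {w0, w3, w5, w6}; □□¬p there: w0:F, w3:F, w5:F, w6:F. ✗
w3: successors {w0, w4, w6}; □□¬p there: w0:F, w4:F, w6:F. ✗
w4: successors {w0, w3, w4}; □□¬p there: w0:F, w3:F, w4:F. ✗
w5: successors {w3, w4}; □□¬p there: w3:F, w4:F. ✗
w6: successors {w0, w3, w4}; □□¬p there: w0:F, w3:F, w4:F. ✗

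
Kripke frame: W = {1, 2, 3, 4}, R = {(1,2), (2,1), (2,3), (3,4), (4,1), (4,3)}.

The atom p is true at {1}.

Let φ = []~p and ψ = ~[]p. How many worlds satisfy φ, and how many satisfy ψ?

For []~p:
1: successors {2}; ~p there: 2:T. ✓
2: successors {1, 3}; ~p there: 1:F, 3:T. ✗
3: successors {4}; ~p there: 4:T. ✓
4: successors {1, 3}; ~p there: 1:F, 3:T. ✗
— 2 worlds.
For ~[]p:
1: []p is F. ✓
2: []p is F. ✓
3: []p is F. ✓
4: []p is F. ✓
— 4 worlds.

2 and 4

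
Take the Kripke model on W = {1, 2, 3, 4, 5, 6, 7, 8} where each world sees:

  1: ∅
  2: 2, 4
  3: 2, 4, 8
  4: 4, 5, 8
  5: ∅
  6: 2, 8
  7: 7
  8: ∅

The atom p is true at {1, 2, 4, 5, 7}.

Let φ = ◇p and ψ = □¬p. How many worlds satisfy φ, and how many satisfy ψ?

For ◇p:
1: no successors, so ◇p fails. ✗
2: successors {2, 4}; p there: 2:T, 4:T. ✓
3: successors {2, 4, 8}; p there: 2:T, 4:T, 8:F. ✓
4: successors {4, 5, 8}; p there: 4:T, 5:T, 8:F. ✓
5: no successors, so ◇p fails. ✗
6: successors {2, 8}; p there: 2:T, 8:F. ✓
7: successors {7}; p there: 7:T. ✓
8: no successors, so ◇p fails. ✗
— 5 worlds.
For □¬p:
1: no successors, so □¬p holds vacuously. ✓
2: successors {2, 4}; ¬p there: 2:F, 4:F. ✗
3: successors {2, 4, 8}; ¬p there: 2:F, 4:F, 8:T. ✗
4: successors {4, 5, 8}; ¬p there: 4:F, 5:F, 8:T. ✗
5: no successors, so □¬p holds vacuously. ✓
6: successors {2, 8}; ¬p there: 2:F, 8:T. ✗
7: successors {7}; ¬p there: 7:F. ✗
8: no successors, so □¬p holds vacuously. ✓
— 3 worlds.

5 and 3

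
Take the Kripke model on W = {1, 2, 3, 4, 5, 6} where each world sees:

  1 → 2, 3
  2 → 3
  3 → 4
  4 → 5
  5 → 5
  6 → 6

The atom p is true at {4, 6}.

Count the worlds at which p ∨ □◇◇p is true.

2

1: p is F, □◇◇p is F. ✗
2: p is F, □◇◇p is F. ✗
3: p is F, □◇◇p is F. ✗
4: p is T, □◇◇p is F. ✓
5: p is F, □◇◇p is F. ✗
6: p is T, □◇◇p is T. ✓
Satisfying worlds: {4, 6}.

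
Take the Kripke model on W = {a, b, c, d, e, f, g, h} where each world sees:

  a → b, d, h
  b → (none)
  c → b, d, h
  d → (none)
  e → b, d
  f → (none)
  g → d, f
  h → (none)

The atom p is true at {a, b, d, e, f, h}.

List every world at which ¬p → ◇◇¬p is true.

a: ¬p is F, ◇◇¬p is F. ✓
b: ¬p is F, ◇◇¬p is F. ✓
c: ¬p is T, ◇◇¬p is F. ✗
d: ¬p is F, ◇◇¬p is F. ✓
e: ¬p is F, ◇◇¬p is F. ✓
f: ¬p is F, ◇◇¬p is F. ✓
g: ¬p is T, ◇◇¬p is F. ✗
h: ¬p is F, ◇◇¬p is F. ✓

{a, b, d, e, f, h}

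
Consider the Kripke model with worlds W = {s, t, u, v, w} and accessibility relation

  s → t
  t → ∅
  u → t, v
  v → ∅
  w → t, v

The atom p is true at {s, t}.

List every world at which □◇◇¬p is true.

s: successors {t}; ◇◇¬p there: t:F. ✗
t: no successors, so □◇◇¬p holds vacuously. ✓
u: successors {t, v}; ◇◇¬p there: t:F, v:F. ✗
v: no successors, so □◇◇¬p holds vacuously. ✓
w: successors {t, v}; ◇◇¬p there: t:F, v:F. ✗

{t, v}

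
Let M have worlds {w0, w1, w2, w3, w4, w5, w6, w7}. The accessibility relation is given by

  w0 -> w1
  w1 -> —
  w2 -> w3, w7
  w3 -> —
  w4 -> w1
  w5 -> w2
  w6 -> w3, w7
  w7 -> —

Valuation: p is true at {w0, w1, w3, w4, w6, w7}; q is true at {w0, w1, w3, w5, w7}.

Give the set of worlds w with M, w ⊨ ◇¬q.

{w5}

w0: successors {w1}; ¬q there: w1:F. ✗
w1: no successors, so ◇¬q fails. ✗
w2: successors {w3, w7}; ¬q there: w3:F, w7:F. ✗
w3: no successors, so ◇¬q fails. ✗
w4: successors {w1}; ¬q there: w1:F. ✗
w5: successors {w2}; ¬q there: w2:T. ✓
w6: successors {w3, w7}; ¬q there: w3:F, w7:F. ✗
w7: no successors, so ◇¬q fails. ✗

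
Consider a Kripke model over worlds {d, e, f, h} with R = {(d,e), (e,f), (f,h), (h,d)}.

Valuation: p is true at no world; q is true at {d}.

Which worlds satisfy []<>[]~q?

{d, f, h}

d: successors {e}; <>[]~q there: e:T. ✓
e: successors {f}; <>[]~q there: f:F. ✗
f: successors {h}; <>[]~q there: h:T. ✓
h: successors {d}; <>[]~q there: d:T. ✓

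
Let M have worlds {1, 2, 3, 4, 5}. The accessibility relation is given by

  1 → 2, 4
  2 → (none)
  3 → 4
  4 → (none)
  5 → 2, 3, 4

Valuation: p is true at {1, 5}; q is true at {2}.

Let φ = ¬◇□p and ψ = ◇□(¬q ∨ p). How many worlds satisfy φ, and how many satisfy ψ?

2 and 3

For ¬◇□p:
1: ◇□p is T. ✗
2: ◇□p is F. ✓
3: ◇□p is T. ✗
4: ◇□p is F. ✓
5: ◇□p is T. ✗
— 2 worlds.
For ◇□(¬q ∨ p):
1: successors {2, 4}; □(¬q ∨ p) there: 2:T, 4:T. ✓
2: no successors, so ◇□(¬q ∨ p) fails. ✗
3: successors {4}; □(¬q ∨ p) there: 4:T. ✓
4: no successors, so ◇□(¬q ∨ p) fails. ✗
5: successors {2, 3, 4}; □(¬q ∨ p) there: 2:T, 3:T, 4:T. ✓
— 3 worlds.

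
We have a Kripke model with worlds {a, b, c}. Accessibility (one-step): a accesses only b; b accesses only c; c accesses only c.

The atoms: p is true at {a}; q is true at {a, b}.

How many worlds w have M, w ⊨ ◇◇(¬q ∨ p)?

3

a: successors {b}; ◇(¬q ∨ p) there: b:T. ✓
b: successors {c}; ◇(¬q ∨ p) there: c:T. ✓
c: successors {c}; ◇(¬q ∨ p) there: c:T. ✓
Satisfying worlds: {a, b, c}.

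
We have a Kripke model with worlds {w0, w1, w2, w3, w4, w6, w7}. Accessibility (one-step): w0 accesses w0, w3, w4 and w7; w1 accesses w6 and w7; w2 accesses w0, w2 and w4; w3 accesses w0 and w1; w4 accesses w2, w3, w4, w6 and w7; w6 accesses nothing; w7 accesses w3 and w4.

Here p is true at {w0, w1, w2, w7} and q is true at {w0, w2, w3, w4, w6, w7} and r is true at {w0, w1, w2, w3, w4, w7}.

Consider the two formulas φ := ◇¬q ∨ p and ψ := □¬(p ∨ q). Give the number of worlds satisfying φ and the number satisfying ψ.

5 and 1

For ◇¬q ∨ p:
w0: ◇¬q is F, p is T. ✓
w1: ◇¬q is F, p is T. ✓
w2: ◇¬q is F, p is T. ✓
w3: ◇¬q is T, p is F. ✓
w4: ◇¬q is F, p is F. ✗
w6: ◇¬q is F, p is F. ✗
w7: ◇¬q is F, p is T. ✓
— 5 worlds.
For □¬(p ∨ q):
w0: successors {w0, w3, w4, w7}; ¬(p ∨ q) there: w0:F, w3:F, w4:F, w7:F. ✗
w1: successors {w6, w7}; ¬(p ∨ q) there: w6:F, w7:F. ✗
w2: successors {w0, w2, w4}; ¬(p ∨ q) there: w0:F, w2:F, w4:F. ✗
w3: successors {w0, w1}; ¬(p ∨ q) there: w0:F, w1:F. ✗
w4: successors {w2, w3, w4, w6, w7}; ¬(p ∨ q) there: w2:F, w3:F, w4:F, w6:F, w7:F. ✗
w6: no successors, so □¬(p ∨ q) holds vacuously. ✓
w7: successors {w3, w4}; ¬(p ∨ q) there: w3:F, w4:F. ✗
— 1 world.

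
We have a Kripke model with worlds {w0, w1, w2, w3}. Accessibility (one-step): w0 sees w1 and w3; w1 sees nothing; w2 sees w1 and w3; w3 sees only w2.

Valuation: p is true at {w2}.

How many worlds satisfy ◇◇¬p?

1

w0: successors {w1, w3}; ◇¬p there: w1:F, w3:F. ✗
w1: no successors, so ◇◇¬p fails. ✗
w2: successors {w1, w3}; ◇¬p there: w1:F, w3:F. ✗
w3: successors {w2}; ◇¬p there: w2:T. ✓
Satisfying worlds: {w3}.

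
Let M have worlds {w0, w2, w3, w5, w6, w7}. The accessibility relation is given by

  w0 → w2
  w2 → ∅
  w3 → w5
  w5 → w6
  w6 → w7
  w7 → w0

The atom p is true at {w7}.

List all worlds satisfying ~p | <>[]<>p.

w0: ~p is T, <>[]<>p is T. ✓
w2: ~p is T, <>[]<>p is F. ✓
w3: ~p is T, <>[]<>p is T. ✓
w5: ~p is T, <>[]<>p is F. ✓
w6: ~p is T, <>[]<>p is F. ✓
w7: ~p is F, <>[]<>p is F. ✗

{w0, w2, w3, w5, w6}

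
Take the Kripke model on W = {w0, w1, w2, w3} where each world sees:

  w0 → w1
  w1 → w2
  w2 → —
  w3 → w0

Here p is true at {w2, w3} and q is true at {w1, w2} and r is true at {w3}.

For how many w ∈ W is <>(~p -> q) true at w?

w0: successors {w1}; ~p -> q there: w1:T. ✓
w1: successors {w2}; ~p -> q there: w2:T. ✓
w2: no successors, so <>(~p -> q) fails. ✗
w3: successors {w0}; ~p -> q there: w0:F. ✗
Satisfying worlds: {w0, w1}.

2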